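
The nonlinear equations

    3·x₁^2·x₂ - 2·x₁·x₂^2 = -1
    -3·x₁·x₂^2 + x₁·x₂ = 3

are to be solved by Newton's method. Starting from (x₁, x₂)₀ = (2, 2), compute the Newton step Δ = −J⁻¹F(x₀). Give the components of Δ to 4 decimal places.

(-0.7398, -0.7092)

At (2, 2): F = (9.0000, -23.0000).
Jacobian J = [[6·x₁·x₂ - 2·x₂^2, 3·x₁^2 - 4·x₁·x₂], [-3·x₂^2 + x₂, -6·x₁·x₂ + x₁]].
At the point, J = [[16.0000, -4.0000], [-10.0000, -22.0000]] (det J = -392.0000).
Solving J·Δ = −F gives Δ = (-0.7398, -0.7092).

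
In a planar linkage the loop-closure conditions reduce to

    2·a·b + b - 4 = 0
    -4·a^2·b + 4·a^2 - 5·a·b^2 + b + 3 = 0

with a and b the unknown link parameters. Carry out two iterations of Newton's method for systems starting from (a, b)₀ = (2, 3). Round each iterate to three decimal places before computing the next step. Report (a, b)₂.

(-0.396, 4.181)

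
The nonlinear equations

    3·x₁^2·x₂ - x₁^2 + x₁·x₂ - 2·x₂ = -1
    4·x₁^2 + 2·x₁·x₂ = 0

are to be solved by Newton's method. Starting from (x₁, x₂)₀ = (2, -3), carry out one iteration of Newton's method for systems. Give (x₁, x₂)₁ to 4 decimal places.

At (2, -3): F = (-39.0000, 4.0000).
Jacobian J = [[6·x₁·x₂ - 2·x₁ + x₂, 3·x₁^2 + x₁ - 2], [8·x₁ + 2·x₂, 2·x₁]].
At the point, J = [[-43.0000, 12.0000], [10.0000, 4.0000]] (det J = -292.0000).
Solving J·Δ = −F gives Δ = (-0.6986, 0.7466).
Then the next iterate is (x₁, x₂)₁ = (1.3014, -2.2534).

(1.3014, -2.2534)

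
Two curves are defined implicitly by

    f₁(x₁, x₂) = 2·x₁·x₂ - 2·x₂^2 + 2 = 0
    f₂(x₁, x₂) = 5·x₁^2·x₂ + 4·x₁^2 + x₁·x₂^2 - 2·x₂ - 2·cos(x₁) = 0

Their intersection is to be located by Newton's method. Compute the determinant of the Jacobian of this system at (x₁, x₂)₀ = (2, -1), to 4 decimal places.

J = [[2·x₂, 2·x₁ - 4·x₂], [10·x₁·x₂ + 8·x₁ + x₂^2 + 2·sin(x₁), 5·x₁^2 + 2·x₁·x₂ - 2]].
At the point, J = [[-2.0000, 8.0000], [-1.181405, 14.0000]].
det J = -18.5488.

-18.5488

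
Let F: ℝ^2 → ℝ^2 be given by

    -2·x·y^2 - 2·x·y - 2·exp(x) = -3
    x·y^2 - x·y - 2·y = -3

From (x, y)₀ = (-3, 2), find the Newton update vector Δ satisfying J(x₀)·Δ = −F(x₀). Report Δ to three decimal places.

(2.981, -0.094)

At (-3, 2): F = (38.90043, -7.000).
Jacobian J = [[-2·y^2 - 2·y - 2·exp(x), -4·x·y - 2·x], [y^2 - y, 2·x·y - x - 2]].
At the point, J = [[-12.09957, 30.000], [2.000, -11.000]] (det J = 73.09532).
Solving J·Δ = −F gives Δ = (2.981, -0.094).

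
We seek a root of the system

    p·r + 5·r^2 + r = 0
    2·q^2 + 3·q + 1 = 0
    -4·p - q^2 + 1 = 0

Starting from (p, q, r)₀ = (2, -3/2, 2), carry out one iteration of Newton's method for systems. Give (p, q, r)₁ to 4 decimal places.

(-0.0625, -1.1667, 1.0489)

At (2, -3/2, 2): F = (26.0000, 1.0000, -9.2500).
Jacobian J = [[r, 0, p + 10·r + 1], [0, 4·q + 3, 0], [-4, -2·q, 0]].
At the point, J = [[2.0000, 0.0000, 23.0000], [0.0000, -3.0000, 0.0000], [-4.0000, 3.0000, 0.0000]] (det J = -276.0000).
Solving J·Δ = −F gives Δ = (-2.0625, 0.3333, -0.9511).
Then the next iterate is (p, q, r)₁ = (-0.0625, -1.1667, 1.0489).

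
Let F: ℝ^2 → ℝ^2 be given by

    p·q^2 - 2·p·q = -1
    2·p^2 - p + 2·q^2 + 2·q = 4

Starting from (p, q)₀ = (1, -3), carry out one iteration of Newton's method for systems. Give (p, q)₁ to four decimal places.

At (1, -3): F = (16.0000, 9.0000).
Jacobian J = [[q^2 - 2·q, 2·p·q - 2·p], [4·p - 1, 4·q + 2]].
At the point, J = [[15.0000, -8.0000], [3.0000, -10.0000]] (det J = -126.0000).
Solving J·Δ = −F gives Δ = (-0.6984, 0.6905).
Then the next iterate is (p, q)₁ = (0.3016, -2.3095).

(0.3016, -2.3095)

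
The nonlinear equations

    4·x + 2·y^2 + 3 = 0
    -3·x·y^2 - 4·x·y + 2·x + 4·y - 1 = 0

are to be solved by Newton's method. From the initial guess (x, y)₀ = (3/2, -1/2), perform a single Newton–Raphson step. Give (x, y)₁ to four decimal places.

(-0.1667, 0.9167)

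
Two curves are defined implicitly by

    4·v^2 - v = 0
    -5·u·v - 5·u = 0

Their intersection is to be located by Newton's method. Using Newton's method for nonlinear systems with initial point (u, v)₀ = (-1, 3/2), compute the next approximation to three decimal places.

At (-1, 3/2): F = (7.500, 12.500).
Jacobian J = [[0, 8·v - 1], [-5·v - 5, -5·u]].
At the point, J = [[0.000, 11.000], [-12.500, 5.000]] (det J = 137.500).
Solving J·Δ = −F gives Δ = (0.727, -0.682).
Then the next iterate is (u, v)₁ = (-0.273, 0.818).

(-0.273, 0.818)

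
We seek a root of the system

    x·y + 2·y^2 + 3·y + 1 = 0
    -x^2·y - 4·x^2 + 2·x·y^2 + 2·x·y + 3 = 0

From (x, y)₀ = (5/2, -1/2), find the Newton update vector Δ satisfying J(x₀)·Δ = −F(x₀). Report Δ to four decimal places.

(-1.1834, 0.1881)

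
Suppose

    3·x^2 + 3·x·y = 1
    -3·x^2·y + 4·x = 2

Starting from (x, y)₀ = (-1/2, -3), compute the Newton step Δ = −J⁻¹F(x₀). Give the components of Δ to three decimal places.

At (-1/2, -3): F = (4.250, -1.750).
Jacobian J = [[6·x + 3·y, 3·x], [-6·x·y + 4, -3·x^2]].
At the point, J = [[-12.000, -1.500], [-5.000, -0.750]] (det J = 1.500).
Solving J·Δ = −F gives Δ = (3.875, -28.167).

(3.875, -28.167)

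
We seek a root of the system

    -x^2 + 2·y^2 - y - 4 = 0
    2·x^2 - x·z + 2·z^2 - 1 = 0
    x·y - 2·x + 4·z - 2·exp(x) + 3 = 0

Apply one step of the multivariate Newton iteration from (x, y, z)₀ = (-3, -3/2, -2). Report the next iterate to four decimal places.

(-1.3346, -1.0725, -1.5308)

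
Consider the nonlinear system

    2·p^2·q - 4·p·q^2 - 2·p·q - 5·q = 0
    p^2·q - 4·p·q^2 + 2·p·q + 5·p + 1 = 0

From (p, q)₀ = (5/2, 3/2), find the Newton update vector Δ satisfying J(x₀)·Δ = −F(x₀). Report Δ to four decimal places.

(-4.6378, -1.1878)

At (5/2, 3/2): F = (-18.7500, 7.8750).
Jacobian J = [[4·p·q - 4·q^2 - 2·q, 2·p^2 - 8·p·q - 2·p - 5], [2·p·q - 4·q^2 + 2·q + 5, p^2 - 8·p·q + 2·p]].
At the point, J = [[3.0000, -27.5000], [6.5000, -18.7500]] (det J = 122.5000).
Solving J·Δ = −F gives Δ = (-4.6378, -1.1878).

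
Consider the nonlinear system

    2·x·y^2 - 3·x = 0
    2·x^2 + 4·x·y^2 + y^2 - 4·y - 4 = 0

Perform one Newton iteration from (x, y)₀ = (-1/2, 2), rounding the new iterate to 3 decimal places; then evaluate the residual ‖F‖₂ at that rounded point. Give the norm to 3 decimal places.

At (-1/2, 2): F = (-2.500, -15.500).
Jacobian J = [[2·y^2 - 3, 4·x·y], [4·x + 4·y^2, 8·x·y + 2·y - 4]].
At the point, J = [[5.000, -4.000], [14.000, -8.000]] (det J = 16.000).
Solving J·Δ = −F gives Δ = (2.625, 2.656).
Then the next iterate is (x, y)₁ = (2.125, 4.656).
Re-evaluating at (2.125, 4.656): F = (85.75793, 192.35144), so ‖F‖₂ = 210.603.

210.603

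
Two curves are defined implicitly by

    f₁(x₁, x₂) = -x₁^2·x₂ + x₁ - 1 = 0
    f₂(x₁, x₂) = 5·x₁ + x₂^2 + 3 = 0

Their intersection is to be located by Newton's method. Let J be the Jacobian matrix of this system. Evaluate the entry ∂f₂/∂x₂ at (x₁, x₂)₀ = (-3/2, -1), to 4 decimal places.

∂f₂/∂x₂ = 2·x₂.
At (-3/2, -1) this is -2.0000.

-2.0000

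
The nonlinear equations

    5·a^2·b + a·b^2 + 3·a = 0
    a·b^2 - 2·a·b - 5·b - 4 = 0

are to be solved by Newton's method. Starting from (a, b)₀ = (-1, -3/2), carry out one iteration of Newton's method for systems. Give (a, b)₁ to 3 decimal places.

(-0.667, -0.750)

At (-1, -3/2): F = (-12.750, -1.750).
Jacobian J = [[10·a·b + b^2 + 3, 5·a^2 + 2·a·b], [b^2 - 2·b, 2·a·b - 2·a - 5]].
At the point, J = [[20.250, 8.000], [5.250, 0.000]] (det J = -42.000).
Solving J·Δ = −F gives Δ = (0.333, 0.750).
Then the next iterate is (a, b)₁ = (-0.667, -0.750).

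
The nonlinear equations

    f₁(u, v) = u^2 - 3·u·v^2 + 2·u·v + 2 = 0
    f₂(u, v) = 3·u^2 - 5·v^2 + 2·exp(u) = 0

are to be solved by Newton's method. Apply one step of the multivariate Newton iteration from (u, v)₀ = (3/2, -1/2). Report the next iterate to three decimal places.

At (3/2, -1/2): F = (1.625, 14.46338).
Jacobian J = [[2·u - 3·v^2 + 2·v, -6·u·v + 2·u], [6·u + 2·exp(u), -10·v]].
At the point, J = [[1.250, 7.500], [17.96338, 5.000]] (det J = -128.47534).
Solving J·Δ = −F gives Δ = (-0.781, -0.086).
Then the next iterate is (u, v)₁ = (0.719, -0.586).

(0.719, -0.586)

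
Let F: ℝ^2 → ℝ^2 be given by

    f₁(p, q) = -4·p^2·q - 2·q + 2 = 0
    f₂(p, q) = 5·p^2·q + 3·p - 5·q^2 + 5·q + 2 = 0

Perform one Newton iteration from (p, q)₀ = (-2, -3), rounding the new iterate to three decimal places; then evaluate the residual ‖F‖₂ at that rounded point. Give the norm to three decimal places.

37.034

At (-2, -3): F = (56.000, -124.000).
Jacobian J = [[-8·p·q, -4·p^2 - 2], [10·p·q + 3, 5·p^2 - 10·q + 5]].
At the point, J = [[-48.000, -18.000], [63.000, 55.000]] (det J = -1506.000).
Solving J·Δ = −F gives Δ = (0.563, 1.610).
Then the next iterate is (p, q)₁ = (-1.437, -1.390).
Re-evaluating at (-1.437, -1.390): F = (16.26123, -33.27303), so ‖F‖₂ = 37.034.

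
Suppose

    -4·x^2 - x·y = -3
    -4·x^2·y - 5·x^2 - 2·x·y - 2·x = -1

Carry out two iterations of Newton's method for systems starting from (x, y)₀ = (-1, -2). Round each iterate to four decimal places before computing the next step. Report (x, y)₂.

At (-1, -2): F = (-3.0000, 2.0000).
Jacobian J = [[-8·x - y, -x], [-8·x·y - 10·x - 2·y - 2, -4·x^2 - 2·x]].
At the point, J = [[10.0000, 1.0000], [-4.0000, -2.0000]] (det J = -16.0000).
Solving J·Δ = −F gives Δ = (0.2500, 0.5000).
Then the next iterate is (x, y)₁ = (-0.7500, -1.5000).
Round to (-0.7500, -1.5000) and repeat: F = (-0.3750, 0.8125), J = [[7.5000, 0.7500], [-0.5000, -0.7500]].
Δ = (-0.0625, 1.1250), so (x, y)₂ = (-0.8125, -0.3750).

(-0.8125, -0.3750)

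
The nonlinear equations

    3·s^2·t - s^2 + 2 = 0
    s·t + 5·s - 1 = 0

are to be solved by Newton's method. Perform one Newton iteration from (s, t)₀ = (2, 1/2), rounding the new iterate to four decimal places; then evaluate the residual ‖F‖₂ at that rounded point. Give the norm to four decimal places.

2.0159

At (2, 1/2): F = (4.0000, 10.0000).
Jacobian J = [[6·s·t - 2·s, 3·s^2], [t + 5, s]].
At the point, J = [[2.0000, 12.0000], [5.5000, 2.0000]] (det J = -62.0000).
Solving J·Δ = −F gives Δ = (-1.8065, -0.0323).
Then the next iterate is (s, t)₁ = (0.1935, 0.4677).
Re-evaluating at (0.1935, 0.4677): F = (2.015093, 0.058000), so ‖F‖₂ = 2.0159.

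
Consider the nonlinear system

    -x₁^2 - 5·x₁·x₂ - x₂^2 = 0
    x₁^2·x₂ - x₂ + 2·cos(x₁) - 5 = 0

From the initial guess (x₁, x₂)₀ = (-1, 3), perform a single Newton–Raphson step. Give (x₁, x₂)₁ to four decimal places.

(-1.9079, 19.8025)

At (-1, 3): F = (5.0000, -3.919395).
Jacobian J = [[-2·x₁ - 5·x₂, -5·x₁ - 2·x₂], [2·x₁·x₂ - 2·sin(x₁), x₁^2 - 1]].
At the point, J = [[-13.0000, -1.0000], [-4.317058, 0.0000]] (det J = -4.317058).
Solving J·Δ = −F gives Δ = (-0.9079, 16.8025).
Then the next iterate is (x₁, x₂)₁ = (-1.9079, 19.8025).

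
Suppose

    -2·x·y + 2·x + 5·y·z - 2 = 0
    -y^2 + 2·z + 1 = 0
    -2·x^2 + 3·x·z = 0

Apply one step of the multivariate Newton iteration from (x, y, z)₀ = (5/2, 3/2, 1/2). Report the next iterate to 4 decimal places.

(1.3837, 1.3510, 0.4015)

At (5/2, 3/2, 1/2): F = (-0.7500, -0.2500, -8.7500).
Jacobian J = [[-2·y + 2, -2·x + 5·z, 5·y], [0, -2·y, 2], [-4·x + 3·z, 0, 3·x]].
At the point, J = [[-1.0000, -2.5000, 7.5000], [0.0000, -3.0000, 2.0000], [-8.5000, 0.0000, 7.5000]] (det J = -126.2500).
Solving J·Δ = −F gives Δ = (-1.1163, -0.1490, -0.0985).
Then the next iterate is (x, y, z)₁ = (1.3837, 1.3510, 0.4015).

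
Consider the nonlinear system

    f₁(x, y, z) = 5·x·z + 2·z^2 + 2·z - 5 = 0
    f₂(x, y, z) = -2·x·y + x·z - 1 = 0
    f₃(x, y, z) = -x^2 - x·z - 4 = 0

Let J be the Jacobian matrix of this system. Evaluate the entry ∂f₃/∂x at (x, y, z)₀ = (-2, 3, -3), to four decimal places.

7.0000

∂f₃/∂x = -2·x - z.
At (-2, 3, -3) this is 7.0000.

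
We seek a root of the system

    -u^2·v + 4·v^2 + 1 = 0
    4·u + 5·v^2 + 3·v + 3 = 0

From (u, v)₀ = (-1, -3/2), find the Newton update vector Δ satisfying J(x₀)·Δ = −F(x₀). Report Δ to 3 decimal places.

(0.719, 0.719)

At (-1, -3/2): F = (11.500, 5.750).
Jacobian J = [[-2·u·v, -u^2 + 8·v], [4, 10·v + 3]].
At the point, J = [[-3.000, -13.000], [4.000, -12.000]] (det J = 88.000).
Solving J·Δ = −F gives Δ = (0.719, 0.719).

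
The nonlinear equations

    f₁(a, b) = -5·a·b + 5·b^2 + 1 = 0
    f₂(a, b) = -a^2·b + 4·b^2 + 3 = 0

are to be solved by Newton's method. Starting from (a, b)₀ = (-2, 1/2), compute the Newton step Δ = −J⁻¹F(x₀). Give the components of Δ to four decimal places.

(-1.0000, -0.6500)

At (-2, 1/2): F = (7.2500, 2.0000).
Jacobian J = [[-5·b, -5·a + 10·b], [-2·a·b, -a^2 + 8·b]].
At the point, J = [[-2.5000, 15.0000], [2.0000, 0.0000]] (det J = -30.0000).
Solving J·Δ = −F gives Δ = (-1.0000, -0.6500).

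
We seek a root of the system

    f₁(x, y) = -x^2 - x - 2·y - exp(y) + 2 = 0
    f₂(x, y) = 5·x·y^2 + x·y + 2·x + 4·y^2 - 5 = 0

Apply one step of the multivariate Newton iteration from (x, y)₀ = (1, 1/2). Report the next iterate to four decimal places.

(-0.6792, 1.1547)

At (1, 1/2): F = (-2.648721, -0.2500).
Jacobian J = [[-2·x - 1, -exp(y) - 2], [5·y^2 + y + 2, 10·x·y + x + 8·y]].
At the point, J = [[-3.0000, -3.648721], [3.7500, 10.0000]] (det J = -16.317295).
Solving J·Δ = −F gives Δ = (-1.6792, 0.6547).
Then the next iterate is (x, y)₁ = (-0.6792, 1.1547).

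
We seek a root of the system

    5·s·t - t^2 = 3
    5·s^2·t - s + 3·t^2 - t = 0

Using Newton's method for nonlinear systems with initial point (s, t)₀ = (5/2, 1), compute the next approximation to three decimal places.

(2.292, 0.290)

At (5/2, 1): F = (8.500, 30.750).
Jacobian J = [[5·t, 5·s - 2·t], [10·s·t - 1, 5·s^2 + 6·t - 1]].
At the point, J = [[5.000, 10.500], [24.000, 36.250]] (det J = -70.750).
Solving J·Δ = −F gives Δ = (-0.208, -0.710).
Then the next iterate is (s, t)₁ = (2.292, 0.290).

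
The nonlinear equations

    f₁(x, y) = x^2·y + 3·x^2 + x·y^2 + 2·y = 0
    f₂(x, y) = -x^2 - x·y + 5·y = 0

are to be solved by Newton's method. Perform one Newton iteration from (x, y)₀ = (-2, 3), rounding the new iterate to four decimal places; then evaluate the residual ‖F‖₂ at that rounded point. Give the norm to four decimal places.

1.6663

At (-2, 3): F = (12.0000, 17.0000).
Jacobian J = [[2·x·y + 6·x + y^2, x^2 + 2·x·y + 2], [-2·x - y, -x + 5]].
At the point, J = [[-15.0000, -6.0000], [1.0000, 7.0000]] (det J = -99.0000).
Solving J·Δ = −F gives Δ = (1.8788, -2.6970).
Then the next iterate is (x, y)₁ = (-0.1212, 0.3030).
Re-evaluating at (-0.1212, 0.3030): F = (0.643392, 1.537034), so ‖F‖₂ = 1.6663.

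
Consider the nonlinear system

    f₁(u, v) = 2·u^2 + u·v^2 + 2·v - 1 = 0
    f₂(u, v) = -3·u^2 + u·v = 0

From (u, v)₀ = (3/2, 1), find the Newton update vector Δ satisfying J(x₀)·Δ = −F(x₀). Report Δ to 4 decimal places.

(-0.7277, -0.3812)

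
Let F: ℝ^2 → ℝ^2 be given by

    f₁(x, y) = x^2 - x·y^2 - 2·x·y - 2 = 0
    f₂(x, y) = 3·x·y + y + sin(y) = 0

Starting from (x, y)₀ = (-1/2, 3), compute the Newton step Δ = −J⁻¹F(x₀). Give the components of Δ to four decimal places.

(-0.2576, -2.4677)

At (-1/2, 3): F = (5.7500, -1.358880).
Jacobian J = [[2·x - y^2 - 2·y, -2·x·y - 2·x], [3·y, 3·x + cos(y) + 1]].
At the point, J = [[-16.0000, 4.0000], [9.0000, -1.489992]] (det J = -12.160120).
Solving J·Δ = −F gives Δ = (-0.2576, -2.4677).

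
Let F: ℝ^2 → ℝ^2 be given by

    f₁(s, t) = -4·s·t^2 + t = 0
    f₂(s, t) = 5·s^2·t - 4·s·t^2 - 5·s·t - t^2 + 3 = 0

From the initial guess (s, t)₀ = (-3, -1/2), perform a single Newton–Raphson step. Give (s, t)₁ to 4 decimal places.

At (-3, -1/2): F = (2.5000, -24.2500).
Jacobian J = [[-4·t^2, -8·s·t + 1], [10·s·t - 4·t^2 - 5·t, 5·s^2 - 8·s·t - 5·s - 2·t]].
At the point, J = [[-1.0000, -11.0000], [16.5000, 49.0000]] (det J = 132.5000).
Solving J·Δ = −F gives Δ = (1.0887, 0.1283).
Then the next iterate is (s, t)₁ = (-1.9113, -0.3717).

(-1.9113, -0.3717)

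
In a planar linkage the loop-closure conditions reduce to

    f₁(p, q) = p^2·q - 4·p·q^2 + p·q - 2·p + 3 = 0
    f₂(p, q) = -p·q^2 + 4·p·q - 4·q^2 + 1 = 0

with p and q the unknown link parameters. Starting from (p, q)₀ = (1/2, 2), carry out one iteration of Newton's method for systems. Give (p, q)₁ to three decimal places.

(0.588, 1.209)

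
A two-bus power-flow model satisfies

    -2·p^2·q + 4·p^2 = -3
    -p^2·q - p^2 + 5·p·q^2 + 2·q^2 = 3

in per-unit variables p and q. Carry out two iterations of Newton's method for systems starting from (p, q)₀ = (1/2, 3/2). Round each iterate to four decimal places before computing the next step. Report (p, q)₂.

(1.5592, 4.9122)

At (1/2, 3/2): F = (3.2500, 6.5000).
Jacobian J = [[-4·p·q + 8·p, -2·p^2], [-2·p·q - 2·p + 5·q^2, -p^2 + 10·p·q + 4·q]].
At the point, J = [[1.0000, -0.5000], [8.7500, 13.2500]] (det J = 17.6250).
Solving J·Δ = −F gives Δ = (-2.6277, 1.2447).
Then the next iterate is (p, q)₁ = (-2.1277, 2.7447).
Round to (-2.1277, 2.7447) and repeat: F = (-3.742674, -85.029745), J = [[6.337993, -9.054215], [53.602087, -51.947289]].
Δ = (3.6869, 2.1675), so (p, q)₂ = (1.5592, 4.9122).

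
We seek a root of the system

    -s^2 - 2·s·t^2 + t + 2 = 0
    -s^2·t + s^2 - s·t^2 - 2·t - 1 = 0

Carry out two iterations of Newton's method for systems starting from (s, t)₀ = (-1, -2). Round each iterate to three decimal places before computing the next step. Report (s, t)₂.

At (-1, -2): F = (7.000, 10.000).
Jacobian J = [[-2·s - 2·t^2, -4·s·t + 1], [-2·s·t + 2·s - t^2, -s^2 - 2·s·t - 2]].
At the point, J = [[-6.000, -7.000], [-10.000, -7.000]] (det J = -28.000).
Solving J·Δ = −F gives Δ = (0.750, 0.357).
Then the next iterate is (s, t)₁ = (-0.250, -1.643).
Round to (-0.250, -1.643) and repeat: F = (1.64422, 3.12605), J = [[-4.89890, -0.643], [-4.02095, -2.884]].
Δ = (0.237, 0.754), so (s, t)₂ = (-0.013, -0.889).

(-0.013, -0.889)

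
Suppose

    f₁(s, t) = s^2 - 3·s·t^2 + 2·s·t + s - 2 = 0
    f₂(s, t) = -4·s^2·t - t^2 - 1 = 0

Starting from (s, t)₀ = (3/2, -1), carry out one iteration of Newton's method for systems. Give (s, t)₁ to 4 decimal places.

(1.1807, -0.5474)

At (3/2, -1): F = (-5.7500, 7.0000).
Jacobian J = [[2·s - 3·t^2 + 2·t + 1, -6·s·t + 2·s], [-8·s·t, -4·s^2 - 2·t]].
At the point, J = [[-1.0000, 12.0000], [12.0000, -7.0000]] (det J = -137.0000).
Solving J·Δ = −F gives Δ = (-0.3193, 0.4526).
Then the next iterate is (s, t)₁ = (1.1807, -0.5474).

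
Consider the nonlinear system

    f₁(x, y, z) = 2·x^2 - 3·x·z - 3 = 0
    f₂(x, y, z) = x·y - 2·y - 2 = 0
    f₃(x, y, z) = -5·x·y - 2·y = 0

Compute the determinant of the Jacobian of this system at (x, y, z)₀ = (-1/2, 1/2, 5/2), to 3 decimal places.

J = [[4·x - 3·z, 0, -3·x], [y, x - 2, 0], [-5·y, -5·x - 2, 0]].
At the point, J = [[-9.500, 0.000, 1.500], [0.500, -2.500, 0.000], [-2.500, 0.500, 0.000]].
det J = -9.000.

-9.000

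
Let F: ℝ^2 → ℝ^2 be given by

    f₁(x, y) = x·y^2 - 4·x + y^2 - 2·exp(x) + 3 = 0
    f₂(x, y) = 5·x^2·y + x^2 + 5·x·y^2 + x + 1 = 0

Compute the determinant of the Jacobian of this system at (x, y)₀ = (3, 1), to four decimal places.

J = [[y^2 - 2·exp(x) - 4, 2·x·y + 2·y], [10·x·y + 2·x + 5·y^2 + 1, 5·x^2 + 10·x·y]].
At the point, J = [[-43.171074, 8.0000], [42.0000, 75.0000]].
det J = -3573.8305.

-3573.8305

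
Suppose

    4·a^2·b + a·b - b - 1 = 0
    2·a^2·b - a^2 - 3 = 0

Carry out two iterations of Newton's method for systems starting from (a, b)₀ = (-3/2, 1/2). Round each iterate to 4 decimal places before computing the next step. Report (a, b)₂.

At (-3/2, 1/2): F = (2.2500, -3.0000).
Jacobian J = [[8·a·b + b, 4·a^2 + a - 1], [4·a·b - 2·a, 2·a^2]].
At the point, J = [[-5.5000, 6.5000], [0.0000, 4.5000]] (det J = -24.7500).
Solving J·Δ = −F gives Δ = (1.1970, 0.6667).
Then the next iterate is (a, b)₁ = (-0.3030, 1.1667).
Round to (-0.3030, 1.1667) and repeat: F = (-2.091756, -2.877582), J = [[-1.661381, -0.935764], [-0.808040, 0.183618]].
Δ = (-2.8994, 2.9123), so (a, b)₂ = (-3.2024, 4.0790).

(-3.2024, 4.0790)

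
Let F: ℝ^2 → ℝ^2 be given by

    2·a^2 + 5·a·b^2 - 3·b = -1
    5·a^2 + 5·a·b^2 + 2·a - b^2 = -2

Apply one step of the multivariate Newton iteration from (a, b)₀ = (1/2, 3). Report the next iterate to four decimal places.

At (1/2, 3): F = (15.0000, 17.7500).
Jacobian J = [[4·a + 5·b^2, 10·a·b - 3], [10·a + 5·b^2 + 2, 10·a·b - 2·b]].
At the point, J = [[47.0000, 12.0000], [52.0000, 9.0000]] (det J = -201.0000).
Solving J·Δ = −F gives Δ = (-0.3881, 0.2699).
Then the next iterate is (a, b)₁ = (0.1119, 3.2699).

(0.1119, 3.2699)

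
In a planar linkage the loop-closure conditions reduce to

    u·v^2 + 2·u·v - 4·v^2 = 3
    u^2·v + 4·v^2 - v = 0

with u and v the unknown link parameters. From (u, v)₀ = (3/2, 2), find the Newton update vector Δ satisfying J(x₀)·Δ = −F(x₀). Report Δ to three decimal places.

(-0.049, -1.056)

At (3/2, 2): F = (-7.000, 18.500).
Jacobian J = [[v^2 + 2·v, 2·u·v + 2·u - 8·v], [2·u·v, u^2 + 8·v - 1]].
At the point, J = [[8.000, -7.000], [6.000, 17.250]] (det J = 180.000).
Solving J·Δ = −F gives Δ = (-0.049, -1.056).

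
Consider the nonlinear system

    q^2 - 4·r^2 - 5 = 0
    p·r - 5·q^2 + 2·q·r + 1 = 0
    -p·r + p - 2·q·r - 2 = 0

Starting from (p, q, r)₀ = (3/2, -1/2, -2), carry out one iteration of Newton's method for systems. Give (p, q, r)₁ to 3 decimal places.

(1.297, -0.309, -0.691)

At (3/2, -1/2, -2): F = (-20.750, -1.250, 0.500).
Jacobian J = [[0, 2·q, -8·r], [r, -10·q + 2·r, p + 2·q], [-r + 1, -2·r, -p - 2·q]].
At the point, J = [[0.000, -1.000, 16.000], [-2.000, 1.000, 0.500], [3.000, 4.000, -0.500]] (det J = -176.500).
Solving J·Δ = −F gives Δ = (-0.203, 0.191, 1.309).
Then the next iterate is (p, q, r)₁ = (1.297, -0.309, -0.691).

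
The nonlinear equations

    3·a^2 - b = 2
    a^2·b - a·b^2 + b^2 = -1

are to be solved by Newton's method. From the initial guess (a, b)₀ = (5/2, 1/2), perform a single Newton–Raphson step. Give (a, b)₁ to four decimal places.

(1.3988, 0.2321)

At (5/2, 1/2): F = (16.2500, 3.7500).
Jacobian J = [[6·a, -1], [2·a·b - b^2, a^2 - 2·a·b + 2·b]].
At the point, J = [[15.0000, -1.0000], [2.2500, 4.7500]] (det J = 73.5000).
Solving J·Δ = −F gives Δ = (-1.1012, -0.2679).
Then the next iterate is (a, b)₁ = (1.3988, 0.2321).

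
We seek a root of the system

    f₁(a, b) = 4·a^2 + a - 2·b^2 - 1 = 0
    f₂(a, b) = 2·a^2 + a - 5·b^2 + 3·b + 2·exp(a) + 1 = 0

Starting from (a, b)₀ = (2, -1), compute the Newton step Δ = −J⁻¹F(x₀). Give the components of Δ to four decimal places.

(-0.9841, 0.4325)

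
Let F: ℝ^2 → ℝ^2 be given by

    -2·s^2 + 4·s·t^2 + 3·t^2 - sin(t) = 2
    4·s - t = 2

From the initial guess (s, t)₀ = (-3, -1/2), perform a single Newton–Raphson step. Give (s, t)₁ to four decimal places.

At (-3, -1/2): F = (-21.770574, -13.5000).
Jacobian J = [[-4·s + 4·t^2, 8·s·t + 6·t - cos(t)], [4, -1]].
At the point, J = [[13.0000, 8.122417], [4.0000, -1.0000]] (det J = -45.489670).
Solving J·Δ = −F gives Δ = (2.8891, -1.9437).
Then the next iterate is (s, t)₁ = (-0.1109, -2.4437).

(-0.1109, -2.4437)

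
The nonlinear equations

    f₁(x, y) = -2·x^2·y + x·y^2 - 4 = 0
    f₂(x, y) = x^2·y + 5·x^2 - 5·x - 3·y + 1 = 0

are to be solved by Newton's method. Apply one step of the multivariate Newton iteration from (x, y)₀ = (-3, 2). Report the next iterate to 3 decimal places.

(-1.488, 1.678)

At (-3, 2): F = (-52.000, 73.000).
Jacobian J = [[-4·x·y + y^2, -2·x^2 + 2·x·y], [2·x·y + 10·x - 5, x^2 - 3]].
At the point, J = [[28.000, -30.000], [-47.000, 6.000]] (det J = -1242.000).
Solving J·Δ = −F gives Δ = (1.512, -0.322).
Then the next iterate is (x, y)₁ = (-1.488, 1.678).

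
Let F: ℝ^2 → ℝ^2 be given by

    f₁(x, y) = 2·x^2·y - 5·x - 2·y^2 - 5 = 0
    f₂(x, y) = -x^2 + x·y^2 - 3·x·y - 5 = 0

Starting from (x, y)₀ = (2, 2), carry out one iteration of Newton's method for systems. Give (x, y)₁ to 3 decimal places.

(2.636, 10.409)

At (2, 2): F = (-7.000, -13.000).
Jacobian J = [[4·x·y - 5, 2·x^2 - 4·y], [-2·x + y^2 - 3·y, 2·x·y - 3·x]].
At the point, J = [[11.000, 0.000], [-6.000, 2.000]] (det J = 22.000).
Solving J·Δ = −F gives Δ = (0.636, 8.409).
Then the next iterate is (x, y)₁ = (2.636, 10.409).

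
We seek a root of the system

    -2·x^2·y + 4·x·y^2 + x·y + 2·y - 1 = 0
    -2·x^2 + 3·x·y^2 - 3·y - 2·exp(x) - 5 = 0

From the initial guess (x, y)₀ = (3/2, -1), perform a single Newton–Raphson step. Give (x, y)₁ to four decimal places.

(0.6859, -1.1020)

At (3/2, -1): F = (6.0000, -10.963378).
Jacobian J = [[-4·x·y + 4·y^2 + y, -2·x^2 + 8·x·y + x + 2], [-4·x + 3·y^2 - 2·exp(x), 6·x·y - 3]].
At the point, J = [[9.0000, -13.0000], [-11.963378, -12.0000]] (det J = -263.523916).
Solving J·Δ = −F gives Δ = (-0.8141, -0.1020).
Then the next iterate is (x, y)₁ = (0.6859, -1.1020).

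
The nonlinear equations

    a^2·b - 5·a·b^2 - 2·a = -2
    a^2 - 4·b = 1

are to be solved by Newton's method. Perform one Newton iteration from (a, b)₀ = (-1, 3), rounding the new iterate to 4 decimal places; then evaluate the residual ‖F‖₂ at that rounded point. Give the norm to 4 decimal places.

At (-1, 3): F = (52.0000, -12.0000).
Jacobian J = [[2·a·b - 5·b^2 - 2, a^2 - 10·a·b], [2·a, -4]].
At the point, J = [[-53.0000, 31.0000], [-2.0000, -4.0000]] (det J = 274.0000).
Solving J·Δ = −F gives Δ = (-0.5985, -2.7007).
Then the next iterate is (a, b)₁ = (-1.5985, 0.2993).
Re-evaluating at (-1.5985, 0.2993): F = (6.677744, 0.358002), so ‖F‖₂ = 6.6873.

6.6873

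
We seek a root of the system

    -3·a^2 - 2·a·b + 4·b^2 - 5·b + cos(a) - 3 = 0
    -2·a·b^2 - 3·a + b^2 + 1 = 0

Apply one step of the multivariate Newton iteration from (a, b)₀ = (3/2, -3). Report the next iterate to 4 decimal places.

At (3/2, -3): F = (50.320737, -21.5000).
Jacobian J = [[-6·a - 2·b - sin(a), -2·a + 8·b - 5], [-2·b^2 - 3, -4·a·b + 2·b]].
At the point, J = [[-3.997495, -32.0000], [-21.0000, 12.0000]] (det J = -719.969940).
Solving J·Δ = −F gives Δ = (-0.1169, 1.5871).
Then the next iterate is (a, b)₁ = (1.3831, -1.4129).

(1.3831, -1.4129)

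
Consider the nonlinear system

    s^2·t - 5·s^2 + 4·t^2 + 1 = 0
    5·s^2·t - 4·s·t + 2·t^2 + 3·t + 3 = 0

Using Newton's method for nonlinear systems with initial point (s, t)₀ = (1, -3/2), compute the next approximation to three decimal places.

(1.130, -1.336)

At (1, -3/2): F = (3.500, 1.500).
Jacobian J = [[2·s·t - 10·s, s^2 + 8·t], [10·s·t - 4·t, 5·s^2 - 4·s + 4·t + 3]].
At the point, J = [[-13.000, -11.000], [-9.000, -2.000]] (det J = -73.000).
Solving J·Δ = −F gives Δ = (0.130, 0.164).
Then the next iterate is (s, t)₁ = (1.130, -1.336).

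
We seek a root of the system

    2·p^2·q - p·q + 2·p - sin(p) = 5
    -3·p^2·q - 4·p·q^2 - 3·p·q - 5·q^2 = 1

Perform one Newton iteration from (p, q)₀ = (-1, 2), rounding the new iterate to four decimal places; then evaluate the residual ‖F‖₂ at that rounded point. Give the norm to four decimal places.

2.3719

At (-1, 2): F = (-0.158529, -5.0000).
Jacobian J = [[4·p·q - q - cos(p) + 2, 2·p^2 - p], [-6·p·q - 4·q^2 - 3·q, -3·p^2 - 8·p·q - 3·p - 10·q]].
At the point, J = [[-8.540302, 3.0000], [-10.0000, -4.0000]] (det J = 64.161209).
Solving J·Δ = −F gives Δ = (-0.2437, -0.6408).
Then the next iterate is (p, q)₁ = (-1.2437, 1.3592).
Re-evaluating at (-1.2437, 1.3592): F = (-0.645191, -2.282434), so ‖F‖₂ = 2.3719.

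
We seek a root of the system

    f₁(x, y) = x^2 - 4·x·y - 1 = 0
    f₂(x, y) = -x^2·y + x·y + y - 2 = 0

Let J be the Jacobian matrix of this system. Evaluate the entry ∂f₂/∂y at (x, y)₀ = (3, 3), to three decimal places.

-5.000

∂f₂/∂y = -x^2 + x + 1.
At (3, 3) this is -5.000.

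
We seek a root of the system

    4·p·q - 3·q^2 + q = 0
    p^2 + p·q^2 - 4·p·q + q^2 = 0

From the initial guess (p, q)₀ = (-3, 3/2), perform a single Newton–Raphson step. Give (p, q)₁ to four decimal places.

At (-3, 3/2): F = (-23.2500, 22.5000).
Jacobian J = [[4·q, 4·p - 6·q + 1], [2·p + q^2 - 4·q, 2·p·q - 4·p + 2·q]].
At the point, J = [[6.0000, -20.0000], [-9.7500, 6.0000]] (det J = -159.0000).
Solving J·Δ = −F gives Δ = (1.9528, -0.5767).
Then the next iterate is (p, q)₁ = (-1.0472, 0.9233).

(-1.0472, 0.9233)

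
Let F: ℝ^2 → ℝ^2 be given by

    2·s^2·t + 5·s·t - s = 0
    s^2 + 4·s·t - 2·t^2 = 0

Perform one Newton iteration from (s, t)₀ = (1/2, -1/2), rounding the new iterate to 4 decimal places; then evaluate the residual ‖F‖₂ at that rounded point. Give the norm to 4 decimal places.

At (1/2, -1/2): F = (-2.0000, -1.2500).
Jacobian J = [[4·s·t + 5·t - 1, 2·s^2 + 5·s], [2·s + 4·t, 4·s - 4·t]].
At the point, J = [[-4.5000, 3.0000], [-1.0000, 4.0000]] (det J = -15.0000).
Solving J·Δ = −F gives Δ = (-0.2833, 0.2417).
Then the next iterate is (s, t)₁ = (0.2167, -0.2583).
Re-evaluating at (0.2167, -0.2583): F = (-0.520827, -0.310373), so ‖F‖₂ = 0.6063.

0.6063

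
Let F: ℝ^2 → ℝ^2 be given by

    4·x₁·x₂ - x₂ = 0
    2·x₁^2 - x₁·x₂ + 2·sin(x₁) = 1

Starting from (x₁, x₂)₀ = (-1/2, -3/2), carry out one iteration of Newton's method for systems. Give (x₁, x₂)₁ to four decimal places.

At (-1/2, -3/2): F = (4.5000, -2.208851).
Jacobian J = [[4·x₂, 4·x₁ - 1], [4·x₁ - x₂ + 2·cos(x₁), -x₁]].
At the point, J = [[-6.0000, -3.0000], [1.255165, 0.5000]] (det J = 0.765495).
Solving J·Δ = −F gives Δ = (5.7173, -9.9346).
Then the next iterate is (x₁, x₂)₁ = (5.2173, -11.4346).

(5.2173, -11.4346)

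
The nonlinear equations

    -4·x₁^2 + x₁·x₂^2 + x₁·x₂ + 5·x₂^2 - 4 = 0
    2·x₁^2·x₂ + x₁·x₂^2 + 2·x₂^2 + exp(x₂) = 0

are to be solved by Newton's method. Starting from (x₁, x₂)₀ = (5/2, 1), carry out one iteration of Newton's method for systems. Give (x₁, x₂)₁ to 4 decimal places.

At (5/2, 1): F = (-19.0000, 19.718282).
Jacobian J = [[-8·x₁ + x₂^2 + x₂, 2·x₁·x₂ + x₁ + 10·x₂], [4·x₁·x₂ + x₂^2, 2·x₁^2 + 2·x₁·x₂ + 4·x₂ + exp(x₂)]].
At the point, J = [[-18.0000, 17.5000], [11.0000, 24.218282]] (det J = -628.429073).
Solving J·Δ = −F gives Δ = (-1.2813, -0.2322).
Then the next iterate is (x₁, x₂)₁ = (1.2187, 0.7678).

(1.2187, 0.7678)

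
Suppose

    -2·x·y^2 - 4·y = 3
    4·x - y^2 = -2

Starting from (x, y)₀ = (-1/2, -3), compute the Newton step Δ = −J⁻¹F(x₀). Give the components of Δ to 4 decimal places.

At (-1/2, -3): F = (18.0000, -9.0000).
Jacobian J = [[-2·y^2, -4·x·y - 4], [4, -2·y]].
At the point, J = [[-18.0000, -10.0000], [4.0000, 6.0000]] (det J = -68.0000).
Solving J·Δ = −F gives Δ = (0.2647, 1.3235).

(0.2647, 1.3235)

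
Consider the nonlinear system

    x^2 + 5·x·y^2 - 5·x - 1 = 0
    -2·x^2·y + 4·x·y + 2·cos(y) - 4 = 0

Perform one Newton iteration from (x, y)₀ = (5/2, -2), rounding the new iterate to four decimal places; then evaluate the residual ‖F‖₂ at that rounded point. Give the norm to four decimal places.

8.9618

At (5/2, -2): F = (42.7500, 0.167706).
Jacobian J = [[2·x + 5·y^2 - 5, 10·x·y], [-4·x·y + 4·y, -2·x^2 + 4·x - 2·sin(y)]].
At the point, J = [[20.0000, -50.0000], [12.0000, -0.681405]] (det J = 586.371897).
Solving J·Δ = −F gives Δ = (0.0354, 0.8692).
Then the next iterate is (x, y)₁ = (2.5354, -1.1308).
Re-evaluating at (2.5354, -1.1308): F = (8.961443, -0.078112), so ‖F‖₂ = 8.9618.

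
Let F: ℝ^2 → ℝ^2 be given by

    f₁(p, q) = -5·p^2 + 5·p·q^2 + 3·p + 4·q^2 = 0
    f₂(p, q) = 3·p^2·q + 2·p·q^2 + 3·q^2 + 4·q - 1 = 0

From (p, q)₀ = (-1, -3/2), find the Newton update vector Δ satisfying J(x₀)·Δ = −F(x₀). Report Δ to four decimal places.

At (-1, -3/2): F = (-10.2500, -9.2500).
Jacobian J = [[-10·p + 5·q^2 + 3, 10·p·q + 8·q], [6·p·q + 2·q^2, 3·p^2 + 4·p·q + 6·q + 4]].
At the point, J = [[24.2500, 3.0000], [13.5000, 4.0000]] (det J = 56.5000).
Solving J·Δ = −F gives Δ = (0.2345, 1.5210).

(0.2345, 1.5210)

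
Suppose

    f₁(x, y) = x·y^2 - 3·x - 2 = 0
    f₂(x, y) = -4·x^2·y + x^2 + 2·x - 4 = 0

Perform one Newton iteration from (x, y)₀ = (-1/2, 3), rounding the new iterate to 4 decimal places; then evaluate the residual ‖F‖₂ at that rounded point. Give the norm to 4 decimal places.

At (-1/2, 3): F = (-5.0000, -7.7500).
Jacobian J = [[y^2 - 3, 2·x·y], [-8·x·y + 2·x + 2, -4·x^2]].
At the point, J = [[6.0000, -3.0000], [13.0000, -1.0000]] (det J = 33.0000).
Solving J·Δ = −F gives Δ = (0.5530, -0.5606).
Then the next iterate is (x, y)₁ = (0.0530, 2.4394).
Re-evaluating at (0.0530, 2.4394): F = (-1.843614, -3.918600), so ‖F‖₂ = 4.3306.

4.3306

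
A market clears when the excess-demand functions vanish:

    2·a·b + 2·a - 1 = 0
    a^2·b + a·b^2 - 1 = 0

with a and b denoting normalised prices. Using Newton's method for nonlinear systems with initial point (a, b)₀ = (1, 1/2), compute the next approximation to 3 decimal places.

(-0.286, 1.429)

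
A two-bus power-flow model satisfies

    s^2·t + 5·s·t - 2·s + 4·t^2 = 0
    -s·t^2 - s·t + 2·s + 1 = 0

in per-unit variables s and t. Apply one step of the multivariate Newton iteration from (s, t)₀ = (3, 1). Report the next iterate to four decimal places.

At (3, 1): F = (22.0000, 1.0000).
Jacobian J = [[2·s·t + 5·t - 2, s^2 + 5·s + 8·t], [-t^2 - t + 2, -2·s·t - s]].
At the point, J = [[9.0000, 32.0000], [0.0000, -9.0000]] (det J = -81.0000).
Solving J·Δ = −F gives Δ = (-2.8395, 0.1111).
Then the next iterate is (s, t)₁ = (0.1605, 1.1111).

(0.1605, 1.1111)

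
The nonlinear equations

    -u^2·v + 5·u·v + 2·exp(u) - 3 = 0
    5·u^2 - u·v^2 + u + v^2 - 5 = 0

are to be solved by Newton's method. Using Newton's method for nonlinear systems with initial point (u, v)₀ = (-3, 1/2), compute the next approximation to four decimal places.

(-1.7457, 0.1718)

At (-3, 1/2): F = (-14.900426, 38.0000).
Jacobian J = [[-2·u·v + 5·v + 2·exp(u), -u^2 + 5·u], [10·u - v^2 + 1, -2·u·v + 2·v]].
At the point, J = [[5.599574, -24.0000], [-29.2500, 4.0000]] (det J = -679.601703).
Solving J·Δ = −F gives Δ = (1.2543, -0.3282).
Then the next iterate is (u, v)₁ = (-1.7457, 0.1718).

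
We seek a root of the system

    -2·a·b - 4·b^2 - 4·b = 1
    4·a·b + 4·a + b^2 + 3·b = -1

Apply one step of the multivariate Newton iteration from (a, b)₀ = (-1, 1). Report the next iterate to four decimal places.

At (-1, 1): F = (-7.0000, -3.0000).
Jacobian J = [[-2·b, -2·a - 8·b - 4], [4·b + 4, 4·a + 2·b + 3]].
At the point, J = [[-2.0000, -10.0000], [8.0000, 1.0000]] (det J = 78.0000).
Solving J·Δ = −F gives Δ = (0.4744, -0.7949).
Then the next iterate is (a, b)₁ = (-0.5256, 0.2051).

(-0.5256, 0.2051)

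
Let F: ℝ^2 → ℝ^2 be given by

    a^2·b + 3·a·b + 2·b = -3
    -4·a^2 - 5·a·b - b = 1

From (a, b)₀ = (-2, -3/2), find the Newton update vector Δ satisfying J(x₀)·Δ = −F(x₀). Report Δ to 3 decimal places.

(-2.000, 8.611)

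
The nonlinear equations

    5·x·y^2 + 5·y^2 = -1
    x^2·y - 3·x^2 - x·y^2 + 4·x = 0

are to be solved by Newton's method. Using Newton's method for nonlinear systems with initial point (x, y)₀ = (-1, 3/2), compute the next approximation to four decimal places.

At (-1, 3/2): F = (1.0000, -3.2500).
Jacobian J = [[5·y^2, 10·x·y + 10·y], [2·x·y - 6·x - y^2 + 4, x^2 - 2·x·y]].
At the point, J = [[11.2500, 0.0000], [4.7500, 4.0000]] (det J = 45.0000).
Solving J·Δ = −F gives Δ = (-0.0889, 0.9181).
Then the next iterate is (x, y)₁ = (-1.0889, 2.4181).

(-1.0889, 2.4181)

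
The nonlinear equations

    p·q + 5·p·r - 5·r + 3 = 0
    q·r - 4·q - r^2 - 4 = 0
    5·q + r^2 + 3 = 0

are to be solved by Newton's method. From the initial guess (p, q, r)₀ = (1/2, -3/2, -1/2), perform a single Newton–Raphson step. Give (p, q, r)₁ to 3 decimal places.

(2.049, -0.839, -1.446)

At (1/2, -3/2, -1/2): F = (3.500, 2.500, -4.250).
Jacobian J = [[q + 5·r, p, 5·p - 5], [0, r - 4, q - 2·r], [0, 5, 2·r]].
At the point, J = [[-4.000, 0.500, -2.500], [0.000, -4.500, -0.500], [0.000, 5.000, -1.000]] (det J = -28.000).
Solving J·Δ = −F gives Δ = (1.549, 0.661, -0.946).
Then the next iterate is (p, q, r)₁ = (2.049, -0.839, -1.446).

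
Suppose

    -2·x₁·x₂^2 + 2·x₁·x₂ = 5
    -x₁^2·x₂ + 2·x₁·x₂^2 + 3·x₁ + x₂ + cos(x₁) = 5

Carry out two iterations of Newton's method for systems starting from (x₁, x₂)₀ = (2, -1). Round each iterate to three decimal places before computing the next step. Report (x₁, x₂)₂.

At (2, -1): F = (-13.000, 7.58385).
Jacobian J = [[-2·x₂^2 + 2·x₂, -4·x₁·x₂ + 2·x₁], [-2·x₁·x₂ + 2·x₂^2 - sin(x₁) + 3, -x₁^2 + 4·x₁·x₂ + 1]].
At the point, J = [[-4.000, 12.000], [8.09070, -11.000]] (det J = -53.08843).
Solving J·Δ = −F gives Δ = (0.979, 1.410).
Then the next iterate is (x₁, x₂)₁ = (2.979, 0.410).
Round to (2.979, 0.410) and repeat: F = (-3.55876, 0.72321), J = [[0.48380, 1.07244], [0.73154, -2.98888]].
Δ = (4.421, 1.324), so (x₁, x₂)₂ = (7.400, 1.734).

(7.400, 1.734)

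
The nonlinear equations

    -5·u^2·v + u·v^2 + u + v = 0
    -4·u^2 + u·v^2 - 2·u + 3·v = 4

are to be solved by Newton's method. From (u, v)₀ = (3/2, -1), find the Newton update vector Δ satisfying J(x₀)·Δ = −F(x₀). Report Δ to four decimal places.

At (3/2, -1): F = (13.2500, -17.5000).
Jacobian J = [[-10·u·v + v^2 + 1, -5·u^2 + 2·u·v + 1], [-8·u + v^2 - 2, 2·u·v + 3]].
At the point, J = [[17.0000, -13.2500], [-13.0000, 0.0000]] (det J = -172.2500).
Solving J·Δ = −F gives Δ = (-1.3462, -0.7271).

(-1.3462, -0.7271)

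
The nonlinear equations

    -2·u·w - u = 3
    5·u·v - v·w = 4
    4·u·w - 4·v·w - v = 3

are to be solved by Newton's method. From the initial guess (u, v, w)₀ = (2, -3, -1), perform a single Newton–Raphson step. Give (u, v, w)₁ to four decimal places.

At (2, -3, -1): F = (-1.0000, -37.0000, -20.0000).
Jacobian J = [[-2·w - 1, 0, -2·u], [5·v, 5·u - w, -v], [4·w, -4·w - 1, 4·u - 4·v]].
At the point, J = [[1.0000, 0.0000, -4.0000], [-15.0000, 11.0000, 3.0000], [-4.0000, 3.0000, 20.0000]] (det J = 215.0000).
Solving J·Δ = −F gives Δ = (3.0093, 7.3302, 0.5023).
Then the next iterate is (u, v, w)₁ = (5.0093, 4.3302, -0.4977).

(5.0093, 4.3302, -0.4977)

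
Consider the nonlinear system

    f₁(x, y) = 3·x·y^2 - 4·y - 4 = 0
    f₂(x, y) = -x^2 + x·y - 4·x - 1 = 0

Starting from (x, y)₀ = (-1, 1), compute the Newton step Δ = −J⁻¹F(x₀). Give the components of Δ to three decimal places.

(1.615, -0.615)

At (-1, 1): F = (-11.000, 1.000).
Jacobian J = [[3·y^2, 6·x·y - 4], [-2·x + y - 4, x]].
At the point, J = [[3.000, -10.000], [-1.000, -1.000]] (det J = -13.000).
Solving J·Δ = −F gives Δ = (1.615, -0.615).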